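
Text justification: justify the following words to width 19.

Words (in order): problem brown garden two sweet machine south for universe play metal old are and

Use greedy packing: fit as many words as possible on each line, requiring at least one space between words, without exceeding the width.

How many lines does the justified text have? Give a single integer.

Line 1: ['problem', 'brown'] (min_width=13, slack=6)
Line 2: ['garden', 'two', 'sweet'] (min_width=16, slack=3)
Line 3: ['machine', 'south', 'for'] (min_width=17, slack=2)
Line 4: ['universe', 'play', 'metal'] (min_width=19, slack=0)
Line 5: ['old', 'are', 'and'] (min_width=11, slack=8)
Total lines: 5

Answer: 5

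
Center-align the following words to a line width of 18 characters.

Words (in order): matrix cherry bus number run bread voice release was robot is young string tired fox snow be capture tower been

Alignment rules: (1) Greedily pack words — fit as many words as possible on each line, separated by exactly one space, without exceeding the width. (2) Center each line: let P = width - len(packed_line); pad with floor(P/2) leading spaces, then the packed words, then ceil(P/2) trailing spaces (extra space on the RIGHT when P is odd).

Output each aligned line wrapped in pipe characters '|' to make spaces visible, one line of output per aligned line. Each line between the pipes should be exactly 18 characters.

Line 1: ['matrix', 'cherry', 'bus'] (min_width=17, slack=1)
Line 2: ['number', 'run', 'bread'] (min_width=16, slack=2)
Line 3: ['voice', 'release', 'was'] (min_width=17, slack=1)
Line 4: ['robot', 'is', 'young'] (min_width=14, slack=4)
Line 5: ['string', 'tired', 'fox'] (min_width=16, slack=2)
Line 6: ['snow', 'be', 'capture'] (min_width=15, slack=3)
Line 7: ['tower', 'been'] (min_width=10, slack=8)

Answer: |matrix cherry bus |
| number run bread |
|voice release was |
|  robot is young  |
| string tired fox |
| snow be capture  |
|    tower been    |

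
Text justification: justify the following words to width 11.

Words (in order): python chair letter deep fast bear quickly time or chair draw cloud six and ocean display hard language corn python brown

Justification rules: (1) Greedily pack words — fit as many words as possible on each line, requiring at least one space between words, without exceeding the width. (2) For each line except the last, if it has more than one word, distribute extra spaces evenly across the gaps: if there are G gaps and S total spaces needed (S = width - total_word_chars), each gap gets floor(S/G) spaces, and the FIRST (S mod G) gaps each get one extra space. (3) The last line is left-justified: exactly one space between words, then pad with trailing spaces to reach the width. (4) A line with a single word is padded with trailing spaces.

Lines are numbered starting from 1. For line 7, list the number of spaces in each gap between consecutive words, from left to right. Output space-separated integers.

Answer: 2

Derivation:
Line 1: ['python'] (min_width=6, slack=5)
Line 2: ['chair'] (min_width=5, slack=6)
Line 3: ['letter', 'deep'] (min_width=11, slack=0)
Line 4: ['fast', 'bear'] (min_width=9, slack=2)
Line 5: ['quickly'] (min_width=7, slack=4)
Line 6: ['time', 'or'] (min_width=7, slack=4)
Line 7: ['chair', 'draw'] (min_width=10, slack=1)
Line 8: ['cloud', 'six'] (min_width=9, slack=2)
Line 9: ['and', 'ocean'] (min_width=9, slack=2)
Line 10: ['display'] (min_width=7, slack=4)
Line 11: ['hard'] (min_width=4, slack=7)
Line 12: ['language'] (min_width=8, slack=3)
Line 13: ['corn', 'python'] (min_width=11, slack=0)
Line 14: ['brown'] (min_width=5, slack=6)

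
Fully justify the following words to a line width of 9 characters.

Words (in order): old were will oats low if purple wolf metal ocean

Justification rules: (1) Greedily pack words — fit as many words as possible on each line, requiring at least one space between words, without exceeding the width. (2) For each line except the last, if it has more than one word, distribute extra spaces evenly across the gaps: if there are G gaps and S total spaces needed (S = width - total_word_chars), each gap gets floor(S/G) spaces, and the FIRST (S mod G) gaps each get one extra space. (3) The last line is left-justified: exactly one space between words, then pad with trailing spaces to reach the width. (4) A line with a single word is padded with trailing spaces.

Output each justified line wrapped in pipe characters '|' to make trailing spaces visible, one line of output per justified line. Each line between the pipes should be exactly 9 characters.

Line 1: ['old', 'were'] (min_width=8, slack=1)
Line 2: ['will', 'oats'] (min_width=9, slack=0)
Line 3: ['low', 'if'] (min_width=6, slack=3)
Line 4: ['purple'] (min_width=6, slack=3)
Line 5: ['wolf'] (min_width=4, slack=5)
Line 6: ['metal'] (min_width=5, slack=4)
Line 7: ['ocean'] (min_width=5, slack=4)

Answer: |old  were|
|will oats|
|low    if|
|purple   |
|wolf     |
|metal    |
|ocean    |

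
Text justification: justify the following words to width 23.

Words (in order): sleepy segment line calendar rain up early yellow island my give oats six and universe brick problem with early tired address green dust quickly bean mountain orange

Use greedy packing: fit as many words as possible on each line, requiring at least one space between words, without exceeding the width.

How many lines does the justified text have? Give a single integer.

Answer: 8

Derivation:
Line 1: ['sleepy', 'segment', 'line'] (min_width=19, slack=4)
Line 2: ['calendar', 'rain', 'up', 'early'] (min_width=22, slack=1)
Line 3: ['yellow', 'island', 'my', 'give'] (min_width=21, slack=2)
Line 4: ['oats', 'six', 'and', 'universe'] (min_width=21, slack=2)
Line 5: ['brick', 'problem', 'with'] (min_width=18, slack=5)
Line 6: ['early', 'tired', 'address'] (min_width=19, slack=4)
Line 7: ['green', 'dust', 'quickly', 'bean'] (min_width=23, slack=0)
Line 8: ['mountain', 'orange'] (min_width=15, slack=8)
Total lines: 8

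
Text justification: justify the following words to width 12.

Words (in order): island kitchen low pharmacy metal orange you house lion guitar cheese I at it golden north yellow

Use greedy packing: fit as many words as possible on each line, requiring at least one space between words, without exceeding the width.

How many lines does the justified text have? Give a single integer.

Line 1: ['island'] (min_width=6, slack=6)
Line 2: ['kitchen', 'low'] (min_width=11, slack=1)
Line 3: ['pharmacy'] (min_width=8, slack=4)
Line 4: ['metal', 'orange'] (min_width=12, slack=0)
Line 5: ['you', 'house'] (min_width=9, slack=3)
Line 6: ['lion', 'guitar'] (min_width=11, slack=1)
Line 7: ['cheese', 'I', 'at'] (min_width=11, slack=1)
Line 8: ['it', 'golden'] (min_width=9, slack=3)
Line 9: ['north', 'yellow'] (min_width=12, slack=0)
Total lines: 9

Answer: 9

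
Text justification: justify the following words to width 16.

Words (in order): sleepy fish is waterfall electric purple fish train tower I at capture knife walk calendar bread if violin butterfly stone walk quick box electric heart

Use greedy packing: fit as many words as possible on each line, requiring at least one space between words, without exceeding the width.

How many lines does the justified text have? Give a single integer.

Answer: 11

Derivation:
Line 1: ['sleepy', 'fish', 'is'] (min_width=14, slack=2)
Line 2: ['waterfall'] (min_width=9, slack=7)
Line 3: ['electric', 'purple'] (min_width=15, slack=1)
Line 4: ['fish', 'train', 'tower'] (min_width=16, slack=0)
Line 5: ['I', 'at', 'capture'] (min_width=12, slack=4)
Line 6: ['knife', 'walk'] (min_width=10, slack=6)
Line 7: ['calendar', 'bread'] (min_width=14, slack=2)
Line 8: ['if', 'violin'] (min_width=9, slack=7)
Line 9: ['butterfly', 'stone'] (min_width=15, slack=1)
Line 10: ['walk', 'quick', 'box'] (min_width=14, slack=2)
Line 11: ['electric', 'heart'] (min_width=14, slack=2)
Total lines: 11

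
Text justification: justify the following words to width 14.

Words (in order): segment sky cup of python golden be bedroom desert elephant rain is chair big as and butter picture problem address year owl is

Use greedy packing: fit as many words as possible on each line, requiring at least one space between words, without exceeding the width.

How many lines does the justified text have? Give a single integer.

Answer: 11

Derivation:
Line 1: ['segment', 'sky'] (min_width=11, slack=3)
Line 2: ['cup', 'of', 'python'] (min_width=13, slack=1)
Line 3: ['golden', 'be'] (min_width=9, slack=5)
Line 4: ['bedroom', 'desert'] (min_width=14, slack=0)
Line 5: ['elephant', 'rain'] (min_width=13, slack=1)
Line 6: ['is', 'chair', 'big'] (min_width=12, slack=2)
Line 7: ['as', 'and', 'butter'] (min_width=13, slack=1)
Line 8: ['picture'] (min_width=7, slack=7)
Line 9: ['problem'] (min_width=7, slack=7)
Line 10: ['address', 'year'] (min_width=12, slack=2)
Line 11: ['owl', 'is'] (min_width=6, slack=8)
Total lines: 11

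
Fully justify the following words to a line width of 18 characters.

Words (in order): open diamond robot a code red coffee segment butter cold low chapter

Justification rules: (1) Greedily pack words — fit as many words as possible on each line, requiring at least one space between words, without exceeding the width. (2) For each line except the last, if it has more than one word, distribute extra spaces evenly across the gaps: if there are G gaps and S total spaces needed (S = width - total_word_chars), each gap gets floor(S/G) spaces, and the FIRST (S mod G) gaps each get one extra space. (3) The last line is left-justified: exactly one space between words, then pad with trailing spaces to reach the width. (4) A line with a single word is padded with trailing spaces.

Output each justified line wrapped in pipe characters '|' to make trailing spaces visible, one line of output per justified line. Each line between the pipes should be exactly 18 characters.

Line 1: ['open', 'diamond', 'robot'] (min_width=18, slack=0)
Line 2: ['a', 'code', 'red', 'coffee'] (min_width=17, slack=1)
Line 3: ['segment', 'butter'] (min_width=14, slack=4)
Line 4: ['cold', 'low', 'chapter'] (min_width=16, slack=2)

Answer: |open diamond robot|
|a  code red coffee|
|segment     butter|
|cold low chapter  |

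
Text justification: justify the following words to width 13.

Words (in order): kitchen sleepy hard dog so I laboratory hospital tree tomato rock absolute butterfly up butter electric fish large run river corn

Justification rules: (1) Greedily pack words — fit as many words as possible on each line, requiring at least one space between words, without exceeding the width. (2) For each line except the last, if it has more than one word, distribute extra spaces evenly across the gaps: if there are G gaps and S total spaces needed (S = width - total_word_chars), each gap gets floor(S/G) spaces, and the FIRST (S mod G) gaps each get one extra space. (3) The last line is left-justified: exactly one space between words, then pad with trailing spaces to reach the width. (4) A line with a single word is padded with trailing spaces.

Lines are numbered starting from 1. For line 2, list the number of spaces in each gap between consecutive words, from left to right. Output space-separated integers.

Line 1: ['kitchen'] (min_width=7, slack=6)
Line 2: ['sleepy', 'hard'] (min_width=11, slack=2)
Line 3: ['dog', 'so', 'I'] (min_width=8, slack=5)
Line 4: ['laboratory'] (min_width=10, slack=3)
Line 5: ['hospital', 'tree'] (min_width=13, slack=0)
Line 6: ['tomato', 'rock'] (min_width=11, slack=2)
Line 7: ['absolute'] (min_width=8, slack=5)
Line 8: ['butterfly', 'up'] (min_width=12, slack=1)
Line 9: ['butter'] (min_width=6, slack=7)
Line 10: ['electric', 'fish'] (min_width=13, slack=0)
Line 11: ['large', 'run'] (min_width=9, slack=4)
Line 12: ['river', 'corn'] (min_width=10, slack=3)

Answer: 3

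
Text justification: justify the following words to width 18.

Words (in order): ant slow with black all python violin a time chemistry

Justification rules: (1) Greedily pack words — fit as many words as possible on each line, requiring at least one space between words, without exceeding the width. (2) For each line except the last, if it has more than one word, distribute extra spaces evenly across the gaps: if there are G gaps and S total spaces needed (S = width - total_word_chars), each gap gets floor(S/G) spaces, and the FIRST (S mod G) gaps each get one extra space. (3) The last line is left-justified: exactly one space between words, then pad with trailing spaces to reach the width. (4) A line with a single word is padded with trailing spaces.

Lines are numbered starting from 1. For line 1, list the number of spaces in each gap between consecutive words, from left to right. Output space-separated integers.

Line 1: ['ant', 'slow', 'with'] (min_width=13, slack=5)
Line 2: ['black', 'all', 'python'] (min_width=16, slack=2)
Line 3: ['violin', 'a', 'time'] (min_width=13, slack=5)
Line 4: ['chemistry'] (min_width=9, slack=9)

Answer: 4 3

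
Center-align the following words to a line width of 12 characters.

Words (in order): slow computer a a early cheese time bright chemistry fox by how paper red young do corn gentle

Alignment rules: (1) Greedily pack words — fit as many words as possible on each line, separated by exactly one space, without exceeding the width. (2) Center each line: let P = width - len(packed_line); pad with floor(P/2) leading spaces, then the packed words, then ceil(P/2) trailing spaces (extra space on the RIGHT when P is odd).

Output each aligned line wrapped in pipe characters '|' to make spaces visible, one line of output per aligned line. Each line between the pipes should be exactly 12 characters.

Answer: |    slow    |
|computer a a|
|early cheese|
|time bright |
| chemistry  |
| fox by how |
| paper red  |
|  young do  |
|corn gentle |

Derivation:
Line 1: ['slow'] (min_width=4, slack=8)
Line 2: ['computer', 'a', 'a'] (min_width=12, slack=0)
Line 3: ['early', 'cheese'] (min_width=12, slack=0)
Line 4: ['time', 'bright'] (min_width=11, slack=1)
Line 5: ['chemistry'] (min_width=9, slack=3)
Line 6: ['fox', 'by', 'how'] (min_width=10, slack=2)
Line 7: ['paper', 'red'] (min_width=9, slack=3)
Line 8: ['young', 'do'] (min_width=8, slack=4)
Line 9: ['corn', 'gentle'] (min_width=11, slack=1)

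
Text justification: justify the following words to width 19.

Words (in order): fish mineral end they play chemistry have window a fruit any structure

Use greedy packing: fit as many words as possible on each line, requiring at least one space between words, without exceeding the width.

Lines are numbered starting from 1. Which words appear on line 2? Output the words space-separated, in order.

Line 1: ['fish', 'mineral', 'end'] (min_width=16, slack=3)
Line 2: ['they', 'play', 'chemistry'] (min_width=19, slack=0)
Line 3: ['have', 'window', 'a', 'fruit'] (min_width=19, slack=0)
Line 4: ['any', 'structure'] (min_width=13, slack=6)

Answer: they play chemistry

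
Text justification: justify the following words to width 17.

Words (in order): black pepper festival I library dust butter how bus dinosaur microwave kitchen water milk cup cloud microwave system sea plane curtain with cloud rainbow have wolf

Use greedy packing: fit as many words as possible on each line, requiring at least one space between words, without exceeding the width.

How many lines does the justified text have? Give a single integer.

Answer: 12

Derivation:
Line 1: ['black', 'pepper'] (min_width=12, slack=5)
Line 2: ['festival', 'I'] (min_width=10, slack=7)
Line 3: ['library', 'dust'] (min_width=12, slack=5)
Line 4: ['butter', 'how', 'bus'] (min_width=14, slack=3)
Line 5: ['dinosaur'] (min_width=8, slack=9)
Line 6: ['microwave', 'kitchen'] (min_width=17, slack=0)
Line 7: ['water', 'milk', 'cup'] (min_width=14, slack=3)
Line 8: ['cloud', 'microwave'] (min_width=15, slack=2)
Line 9: ['system', 'sea', 'plane'] (min_width=16, slack=1)
Line 10: ['curtain', 'with'] (min_width=12, slack=5)
Line 11: ['cloud', 'rainbow'] (min_width=13, slack=4)
Line 12: ['have', 'wolf'] (min_width=9, slack=8)
Total lines: 12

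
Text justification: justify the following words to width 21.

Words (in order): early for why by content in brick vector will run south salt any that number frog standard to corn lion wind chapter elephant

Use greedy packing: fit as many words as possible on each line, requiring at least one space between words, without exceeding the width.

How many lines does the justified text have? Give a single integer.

Answer: 7

Derivation:
Line 1: ['early', 'for', 'why', 'by'] (min_width=16, slack=5)
Line 2: ['content', 'in', 'brick'] (min_width=16, slack=5)
Line 3: ['vector', 'will', 'run', 'south'] (min_width=21, slack=0)
Line 4: ['salt', 'any', 'that', 'number'] (min_width=20, slack=1)
Line 5: ['frog', 'standard', 'to', 'corn'] (min_width=21, slack=0)
Line 6: ['lion', 'wind', 'chapter'] (min_width=17, slack=4)
Line 7: ['elephant'] (min_width=8, slack=13)
Total lines: 7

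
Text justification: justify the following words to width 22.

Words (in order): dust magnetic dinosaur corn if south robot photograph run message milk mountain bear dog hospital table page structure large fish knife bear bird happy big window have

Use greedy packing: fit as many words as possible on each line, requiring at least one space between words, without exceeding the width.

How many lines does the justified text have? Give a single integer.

Answer: 8

Derivation:
Line 1: ['dust', 'magnetic', 'dinosaur'] (min_width=22, slack=0)
Line 2: ['corn', 'if', 'south', 'robot'] (min_width=19, slack=3)
Line 3: ['photograph', 'run', 'message'] (min_width=22, slack=0)
Line 4: ['milk', 'mountain', 'bear', 'dog'] (min_width=22, slack=0)
Line 5: ['hospital', 'table', 'page'] (min_width=19, slack=3)
Line 6: ['structure', 'large', 'fish'] (min_width=20, slack=2)
Line 7: ['knife', 'bear', 'bird', 'happy'] (min_width=21, slack=1)
Line 8: ['big', 'window', 'have'] (min_width=15, slack=7)
Total lines: 8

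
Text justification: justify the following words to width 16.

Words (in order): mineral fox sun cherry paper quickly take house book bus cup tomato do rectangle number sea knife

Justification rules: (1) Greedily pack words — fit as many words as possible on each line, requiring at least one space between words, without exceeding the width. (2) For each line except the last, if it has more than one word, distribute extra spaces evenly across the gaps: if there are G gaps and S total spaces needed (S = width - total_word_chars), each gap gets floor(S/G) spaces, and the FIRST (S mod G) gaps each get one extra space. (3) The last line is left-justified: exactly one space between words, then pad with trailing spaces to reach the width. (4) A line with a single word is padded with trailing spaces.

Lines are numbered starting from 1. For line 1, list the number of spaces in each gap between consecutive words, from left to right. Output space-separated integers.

Answer: 2 1

Derivation:
Line 1: ['mineral', 'fox', 'sun'] (min_width=15, slack=1)
Line 2: ['cherry', 'paper'] (min_width=12, slack=4)
Line 3: ['quickly', 'take'] (min_width=12, slack=4)
Line 4: ['house', 'book', 'bus'] (min_width=14, slack=2)
Line 5: ['cup', 'tomato', 'do'] (min_width=13, slack=3)
Line 6: ['rectangle', 'number'] (min_width=16, slack=0)
Line 7: ['sea', 'knife'] (min_width=9, slack=7)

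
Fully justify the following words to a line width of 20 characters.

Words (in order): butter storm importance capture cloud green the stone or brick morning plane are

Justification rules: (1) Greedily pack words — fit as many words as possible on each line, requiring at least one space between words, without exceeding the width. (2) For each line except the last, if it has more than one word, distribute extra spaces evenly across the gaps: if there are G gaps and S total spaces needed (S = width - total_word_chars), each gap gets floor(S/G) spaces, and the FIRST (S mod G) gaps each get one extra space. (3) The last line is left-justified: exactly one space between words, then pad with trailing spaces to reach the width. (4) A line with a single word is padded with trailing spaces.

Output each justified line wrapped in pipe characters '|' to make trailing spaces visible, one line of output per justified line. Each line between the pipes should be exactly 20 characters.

Line 1: ['butter', 'storm'] (min_width=12, slack=8)
Line 2: ['importance', 'capture'] (min_width=18, slack=2)
Line 3: ['cloud', 'green', 'the'] (min_width=15, slack=5)
Line 4: ['stone', 'or', 'brick'] (min_width=14, slack=6)
Line 5: ['morning', 'plane', 'are'] (min_width=17, slack=3)

Answer: |butter         storm|
|importance   capture|
|cloud    green   the|
|stone    or    brick|
|morning plane are   |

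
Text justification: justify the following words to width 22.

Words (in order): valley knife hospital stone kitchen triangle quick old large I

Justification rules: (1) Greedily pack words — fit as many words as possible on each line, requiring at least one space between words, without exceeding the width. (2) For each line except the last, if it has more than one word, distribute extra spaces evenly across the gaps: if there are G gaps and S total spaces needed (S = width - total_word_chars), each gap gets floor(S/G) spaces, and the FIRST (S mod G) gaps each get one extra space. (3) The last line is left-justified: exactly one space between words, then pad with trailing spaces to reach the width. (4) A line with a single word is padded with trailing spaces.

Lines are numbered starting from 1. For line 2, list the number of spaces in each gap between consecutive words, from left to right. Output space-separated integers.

Line 1: ['valley', 'knife', 'hospital'] (min_width=21, slack=1)
Line 2: ['stone', 'kitchen', 'triangle'] (min_width=22, slack=0)
Line 3: ['quick', 'old', 'large', 'I'] (min_width=17, slack=5)

Answer: 1 1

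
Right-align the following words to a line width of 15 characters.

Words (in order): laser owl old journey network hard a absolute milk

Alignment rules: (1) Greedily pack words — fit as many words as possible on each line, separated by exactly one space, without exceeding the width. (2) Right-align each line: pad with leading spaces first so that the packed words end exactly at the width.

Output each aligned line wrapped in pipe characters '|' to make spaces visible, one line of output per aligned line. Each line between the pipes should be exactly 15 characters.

Answer: |  laser owl old|
|journey network|
|hard a absolute|
|           milk|

Derivation:
Line 1: ['laser', 'owl', 'old'] (min_width=13, slack=2)
Line 2: ['journey', 'network'] (min_width=15, slack=0)
Line 3: ['hard', 'a', 'absolute'] (min_width=15, slack=0)
Line 4: ['milk'] (min_width=4, slack=11)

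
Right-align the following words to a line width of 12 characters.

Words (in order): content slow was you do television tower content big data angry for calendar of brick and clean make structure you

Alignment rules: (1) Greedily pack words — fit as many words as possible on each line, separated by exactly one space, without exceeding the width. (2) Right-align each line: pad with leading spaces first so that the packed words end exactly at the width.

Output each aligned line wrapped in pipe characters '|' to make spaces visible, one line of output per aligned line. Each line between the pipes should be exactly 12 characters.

Line 1: ['content', 'slow'] (min_width=12, slack=0)
Line 2: ['was', 'you', 'do'] (min_width=10, slack=2)
Line 3: ['television'] (min_width=10, slack=2)
Line 4: ['tower'] (min_width=5, slack=7)
Line 5: ['content', 'big'] (min_width=11, slack=1)
Line 6: ['data', 'angry'] (min_width=10, slack=2)
Line 7: ['for', 'calendar'] (min_width=12, slack=0)
Line 8: ['of', 'brick', 'and'] (min_width=12, slack=0)
Line 9: ['clean', 'make'] (min_width=10, slack=2)
Line 10: ['structure'] (min_width=9, slack=3)
Line 11: ['you'] (min_width=3, slack=9)

Answer: |content slow|
|  was you do|
|  television|
|       tower|
| content big|
|  data angry|
|for calendar|
|of brick and|
|  clean make|
|   structure|
|         you|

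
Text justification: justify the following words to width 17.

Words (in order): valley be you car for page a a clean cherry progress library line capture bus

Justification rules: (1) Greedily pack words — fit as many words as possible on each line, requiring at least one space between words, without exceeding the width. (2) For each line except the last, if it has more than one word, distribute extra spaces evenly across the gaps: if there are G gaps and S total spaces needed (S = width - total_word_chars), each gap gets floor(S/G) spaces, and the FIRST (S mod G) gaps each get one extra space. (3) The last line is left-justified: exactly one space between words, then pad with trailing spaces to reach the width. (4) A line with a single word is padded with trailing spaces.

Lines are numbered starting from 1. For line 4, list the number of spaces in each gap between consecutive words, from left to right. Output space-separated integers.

Answer: 2

Derivation:
Line 1: ['valley', 'be', 'you', 'car'] (min_width=17, slack=0)
Line 2: ['for', 'page', 'a', 'a'] (min_width=12, slack=5)
Line 3: ['clean', 'cherry'] (min_width=12, slack=5)
Line 4: ['progress', 'library'] (min_width=16, slack=1)
Line 5: ['line', 'capture', 'bus'] (min_width=16, slack=1)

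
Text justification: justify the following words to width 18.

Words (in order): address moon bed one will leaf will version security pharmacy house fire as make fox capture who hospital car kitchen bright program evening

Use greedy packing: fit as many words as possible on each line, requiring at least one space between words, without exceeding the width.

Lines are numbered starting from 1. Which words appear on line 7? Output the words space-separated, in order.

Answer: hospital car

Derivation:
Line 1: ['address', 'moon', 'bed'] (min_width=16, slack=2)
Line 2: ['one', 'will', 'leaf', 'will'] (min_width=18, slack=0)
Line 3: ['version', 'security'] (min_width=16, slack=2)
Line 4: ['pharmacy', 'house'] (min_width=14, slack=4)
Line 5: ['fire', 'as', 'make', 'fox'] (min_width=16, slack=2)
Line 6: ['capture', 'who'] (min_width=11, slack=7)
Line 7: ['hospital', 'car'] (min_width=12, slack=6)
Line 8: ['kitchen', 'bright'] (min_width=14, slack=4)
Line 9: ['program', 'evening'] (min_width=15, slack=3)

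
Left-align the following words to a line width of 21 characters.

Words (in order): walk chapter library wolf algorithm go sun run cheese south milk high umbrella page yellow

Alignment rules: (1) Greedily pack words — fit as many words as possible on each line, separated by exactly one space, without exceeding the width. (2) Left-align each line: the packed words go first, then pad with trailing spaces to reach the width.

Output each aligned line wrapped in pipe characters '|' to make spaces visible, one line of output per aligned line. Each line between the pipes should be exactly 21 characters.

Answer: |walk chapter library |
|wolf algorithm go sun|
|run cheese south milk|
|high umbrella page   |
|yellow               |

Derivation:
Line 1: ['walk', 'chapter', 'library'] (min_width=20, slack=1)
Line 2: ['wolf', 'algorithm', 'go', 'sun'] (min_width=21, slack=0)
Line 3: ['run', 'cheese', 'south', 'milk'] (min_width=21, slack=0)
Line 4: ['high', 'umbrella', 'page'] (min_width=18, slack=3)
Line 5: ['yellow'] (min_width=6, slack=15)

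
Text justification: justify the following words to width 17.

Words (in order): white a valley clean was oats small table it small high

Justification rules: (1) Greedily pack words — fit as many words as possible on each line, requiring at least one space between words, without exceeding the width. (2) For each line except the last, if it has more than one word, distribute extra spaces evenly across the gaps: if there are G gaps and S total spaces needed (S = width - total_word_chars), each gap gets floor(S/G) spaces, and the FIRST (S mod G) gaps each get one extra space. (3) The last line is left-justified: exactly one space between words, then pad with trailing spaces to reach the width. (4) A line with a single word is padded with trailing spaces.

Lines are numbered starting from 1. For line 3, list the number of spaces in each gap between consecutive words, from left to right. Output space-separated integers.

Line 1: ['white', 'a', 'valley'] (min_width=14, slack=3)
Line 2: ['clean', 'was', 'oats'] (min_width=14, slack=3)
Line 3: ['small', 'table', 'it'] (min_width=14, slack=3)
Line 4: ['small', 'high'] (min_width=10, slack=7)

Answer: 3 2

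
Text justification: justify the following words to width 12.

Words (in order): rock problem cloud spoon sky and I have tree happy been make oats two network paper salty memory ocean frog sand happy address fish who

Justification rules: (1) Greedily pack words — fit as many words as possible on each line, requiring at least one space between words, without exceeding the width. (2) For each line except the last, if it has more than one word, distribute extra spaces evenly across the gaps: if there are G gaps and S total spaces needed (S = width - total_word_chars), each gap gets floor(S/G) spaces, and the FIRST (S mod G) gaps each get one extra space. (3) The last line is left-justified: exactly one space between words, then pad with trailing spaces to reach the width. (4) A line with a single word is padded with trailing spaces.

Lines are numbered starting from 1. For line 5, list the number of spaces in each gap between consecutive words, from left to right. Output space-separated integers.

Answer: 3

Derivation:
Line 1: ['rock', 'problem'] (min_width=12, slack=0)
Line 2: ['cloud', 'spoon'] (min_width=11, slack=1)
Line 3: ['sky', 'and', 'I'] (min_width=9, slack=3)
Line 4: ['have', 'tree'] (min_width=9, slack=3)
Line 5: ['happy', 'been'] (min_width=10, slack=2)
Line 6: ['make', 'oats'] (min_width=9, slack=3)
Line 7: ['two', 'network'] (min_width=11, slack=1)
Line 8: ['paper', 'salty'] (min_width=11, slack=1)
Line 9: ['memory', 'ocean'] (min_width=12, slack=0)
Line 10: ['frog', 'sand'] (min_width=9, slack=3)
Line 11: ['happy'] (min_width=5, slack=7)
Line 12: ['address', 'fish'] (min_width=12, slack=0)
Line 13: ['who'] (min_width=3, slack=9)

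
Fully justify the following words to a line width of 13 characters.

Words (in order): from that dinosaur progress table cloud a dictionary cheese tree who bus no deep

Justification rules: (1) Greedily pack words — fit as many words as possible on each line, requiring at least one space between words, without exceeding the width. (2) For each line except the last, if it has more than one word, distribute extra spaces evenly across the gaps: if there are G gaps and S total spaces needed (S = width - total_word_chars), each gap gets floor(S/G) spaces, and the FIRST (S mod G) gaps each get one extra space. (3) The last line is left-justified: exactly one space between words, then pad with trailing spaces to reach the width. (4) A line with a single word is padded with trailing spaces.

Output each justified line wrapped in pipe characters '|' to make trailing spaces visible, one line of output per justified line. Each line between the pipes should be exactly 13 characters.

Line 1: ['from', 'that'] (min_width=9, slack=4)
Line 2: ['dinosaur'] (min_width=8, slack=5)
Line 3: ['progress'] (min_width=8, slack=5)
Line 4: ['table', 'cloud', 'a'] (min_width=13, slack=0)
Line 5: ['dictionary'] (min_width=10, slack=3)
Line 6: ['cheese', 'tree'] (min_width=11, slack=2)
Line 7: ['who', 'bus', 'no'] (min_width=10, slack=3)
Line 8: ['deep'] (min_width=4, slack=9)

Answer: |from     that|
|dinosaur     |
|progress     |
|table cloud a|
|dictionary   |
|cheese   tree|
|who   bus  no|
|deep         |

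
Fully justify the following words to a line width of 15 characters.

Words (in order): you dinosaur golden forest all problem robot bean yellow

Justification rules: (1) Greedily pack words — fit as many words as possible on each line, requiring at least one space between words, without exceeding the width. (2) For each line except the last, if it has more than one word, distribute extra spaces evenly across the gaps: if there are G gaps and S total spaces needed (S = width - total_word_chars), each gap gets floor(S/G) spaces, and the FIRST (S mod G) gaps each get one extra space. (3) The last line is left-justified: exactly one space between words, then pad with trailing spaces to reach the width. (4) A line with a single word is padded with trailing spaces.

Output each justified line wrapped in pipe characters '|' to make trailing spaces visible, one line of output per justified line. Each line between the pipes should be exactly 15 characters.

Answer: |you    dinosaur|
|golden   forest|
|all     problem|
|robot      bean|
|yellow         |

Derivation:
Line 1: ['you', 'dinosaur'] (min_width=12, slack=3)
Line 2: ['golden', 'forest'] (min_width=13, slack=2)
Line 3: ['all', 'problem'] (min_width=11, slack=4)
Line 4: ['robot', 'bean'] (min_width=10, slack=5)
Line 5: ['yellow'] (min_width=6, slack=9)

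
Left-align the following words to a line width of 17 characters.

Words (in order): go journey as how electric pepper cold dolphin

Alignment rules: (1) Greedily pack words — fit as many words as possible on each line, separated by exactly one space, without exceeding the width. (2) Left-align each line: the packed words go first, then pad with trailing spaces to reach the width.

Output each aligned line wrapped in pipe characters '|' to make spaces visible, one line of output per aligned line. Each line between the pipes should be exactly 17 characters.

Answer: |go journey as how|
|electric pepper  |
|cold dolphin     |

Derivation:
Line 1: ['go', 'journey', 'as', 'how'] (min_width=17, slack=0)
Line 2: ['electric', 'pepper'] (min_width=15, slack=2)
Line 3: ['cold', 'dolphin'] (min_width=12, slack=5)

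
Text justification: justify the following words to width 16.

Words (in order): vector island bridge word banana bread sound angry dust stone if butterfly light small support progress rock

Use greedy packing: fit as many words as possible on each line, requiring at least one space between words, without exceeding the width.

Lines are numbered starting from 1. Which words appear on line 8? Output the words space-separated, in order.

Answer: progress rock

Derivation:
Line 1: ['vector', 'island'] (min_width=13, slack=3)
Line 2: ['bridge', 'word'] (min_width=11, slack=5)
Line 3: ['banana', 'bread'] (min_width=12, slack=4)
Line 4: ['sound', 'angry', 'dust'] (min_width=16, slack=0)
Line 5: ['stone', 'if'] (min_width=8, slack=8)
Line 6: ['butterfly', 'light'] (min_width=15, slack=1)
Line 7: ['small', 'support'] (min_width=13, slack=3)
Line 8: ['progress', 'rock'] (min_width=13, slack=3)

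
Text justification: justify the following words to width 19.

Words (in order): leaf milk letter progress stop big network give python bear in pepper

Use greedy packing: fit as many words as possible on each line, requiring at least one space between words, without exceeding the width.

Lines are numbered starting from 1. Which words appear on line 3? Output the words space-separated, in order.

Answer: network give python

Derivation:
Line 1: ['leaf', 'milk', 'letter'] (min_width=16, slack=3)
Line 2: ['progress', 'stop', 'big'] (min_width=17, slack=2)
Line 3: ['network', 'give', 'python'] (min_width=19, slack=0)
Line 4: ['bear', 'in', 'pepper'] (min_width=14, slack=5)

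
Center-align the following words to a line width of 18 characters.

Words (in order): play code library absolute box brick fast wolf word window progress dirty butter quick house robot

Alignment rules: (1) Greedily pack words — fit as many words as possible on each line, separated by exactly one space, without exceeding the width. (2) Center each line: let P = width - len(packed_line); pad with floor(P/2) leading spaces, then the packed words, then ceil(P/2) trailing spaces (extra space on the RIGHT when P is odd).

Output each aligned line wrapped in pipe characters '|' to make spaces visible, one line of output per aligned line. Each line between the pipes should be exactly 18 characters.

Line 1: ['play', 'code', 'library'] (min_width=17, slack=1)
Line 2: ['absolute', 'box', 'brick'] (min_width=18, slack=0)
Line 3: ['fast', 'wolf', 'word'] (min_width=14, slack=4)
Line 4: ['window', 'progress'] (min_width=15, slack=3)
Line 5: ['dirty', 'butter', 'quick'] (min_width=18, slack=0)
Line 6: ['house', 'robot'] (min_width=11, slack=7)

Answer: |play code library |
|absolute box brick|
|  fast wolf word  |
| window progress  |
|dirty butter quick|
|   house robot    |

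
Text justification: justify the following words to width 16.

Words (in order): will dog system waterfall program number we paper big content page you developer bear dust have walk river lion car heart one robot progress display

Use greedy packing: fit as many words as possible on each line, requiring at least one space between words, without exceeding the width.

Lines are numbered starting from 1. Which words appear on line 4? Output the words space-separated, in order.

Line 1: ['will', 'dog', 'system'] (min_width=15, slack=1)
Line 2: ['waterfall'] (min_width=9, slack=7)
Line 3: ['program', 'number'] (min_width=14, slack=2)
Line 4: ['we', 'paper', 'big'] (min_width=12, slack=4)
Line 5: ['content', 'page', 'you'] (min_width=16, slack=0)
Line 6: ['developer', 'bear'] (min_width=14, slack=2)
Line 7: ['dust', 'have', 'walk'] (min_width=14, slack=2)
Line 8: ['river', 'lion', 'car'] (min_width=14, slack=2)
Line 9: ['heart', 'one', 'robot'] (min_width=15, slack=1)
Line 10: ['progress', 'display'] (min_width=16, slack=0)

Answer: we paper big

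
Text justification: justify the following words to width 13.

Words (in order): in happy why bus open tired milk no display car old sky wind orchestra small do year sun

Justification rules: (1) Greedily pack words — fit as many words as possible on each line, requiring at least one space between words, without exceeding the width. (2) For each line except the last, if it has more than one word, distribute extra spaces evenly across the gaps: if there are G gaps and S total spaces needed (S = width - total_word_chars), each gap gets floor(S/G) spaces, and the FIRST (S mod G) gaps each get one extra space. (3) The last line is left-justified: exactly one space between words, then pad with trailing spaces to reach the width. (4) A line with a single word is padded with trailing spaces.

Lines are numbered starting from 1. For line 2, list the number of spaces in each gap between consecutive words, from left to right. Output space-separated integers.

Line 1: ['in', 'happy', 'why'] (min_width=12, slack=1)
Line 2: ['bus', 'open'] (min_width=8, slack=5)
Line 3: ['tired', 'milk', 'no'] (min_width=13, slack=0)
Line 4: ['display', 'car'] (min_width=11, slack=2)
Line 5: ['old', 'sky', 'wind'] (min_width=12, slack=1)
Line 6: ['orchestra'] (min_width=9, slack=4)
Line 7: ['small', 'do', 'year'] (min_width=13, slack=0)
Line 8: ['sun'] (min_width=3, slack=10)

Answer: 6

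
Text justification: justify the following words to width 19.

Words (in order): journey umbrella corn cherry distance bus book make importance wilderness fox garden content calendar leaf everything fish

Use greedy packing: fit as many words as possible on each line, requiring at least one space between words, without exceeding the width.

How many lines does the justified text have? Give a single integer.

Answer: 8

Derivation:
Line 1: ['journey', 'umbrella'] (min_width=16, slack=3)
Line 2: ['corn', 'cherry'] (min_width=11, slack=8)
Line 3: ['distance', 'bus', 'book'] (min_width=17, slack=2)
Line 4: ['make', 'importance'] (min_width=15, slack=4)
Line 5: ['wilderness', 'fox'] (min_width=14, slack=5)
Line 6: ['garden', 'content'] (min_width=14, slack=5)
Line 7: ['calendar', 'leaf'] (min_width=13, slack=6)
Line 8: ['everything', 'fish'] (min_width=15, slack=4)
Total lines: 8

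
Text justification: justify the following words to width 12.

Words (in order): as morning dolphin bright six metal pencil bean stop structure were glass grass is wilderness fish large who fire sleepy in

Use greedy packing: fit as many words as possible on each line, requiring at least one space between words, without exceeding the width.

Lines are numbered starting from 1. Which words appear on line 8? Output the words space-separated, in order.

Line 1: ['as', 'morning'] (min_width=10, slack=2)
Line 2: ['dolphin'] (min_width=7, slack=5)
Line 3: ['bright', 'six'] (min_width=10, slack=2)
Line 4: ['metal', 'pencil'] (min_width=12, slack=0)
Line 5: ['bean', 'stop'] (min_width=9, slack=3)
Line 6: ['structure'] (min_width=9, slack=3)
Line 7: ['were', 'glass'] (min_width=10, slack=2)
Line 8: ['grass', 'is'] (min_width=8, slack=4)
Line 9: ['wilderness'] (min_width=10, slack=2)
Line 10: ['fish', 'large'] (min_width=10, slack=2)
Line 11: ['who', 'fire'] (min_width=8, slack=4)
Line 12: ['sleepy', 'in'] (min_width=9, slack=3)

Answer: grass is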